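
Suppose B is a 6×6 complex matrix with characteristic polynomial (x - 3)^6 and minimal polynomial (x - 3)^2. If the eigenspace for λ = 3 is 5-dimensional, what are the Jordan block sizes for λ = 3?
Block sizes for λ = 3: [2, 1, 1, 1, 1]

Step 1 — from the characteristic polynomial, algebraic multiplicity of λ = 3 is 6. From dim ker(B − (3)·I) = 5, there are exactly 5 Jordan blocks for λ = 3.
Step 2 — from the minimal polynomial, the factor (x − 3)^2 tells us the largest block for λ = 3 has size 2.
Step 3 — with total size 6, 5 blocks, and largest block 2, the block sizes (in nonincreasing order) are [2, 1, 1, 1, 1].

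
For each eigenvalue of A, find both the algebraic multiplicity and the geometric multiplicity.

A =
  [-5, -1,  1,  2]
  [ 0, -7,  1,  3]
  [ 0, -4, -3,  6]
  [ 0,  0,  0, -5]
λ = -5: alg = 4, geom = 2

Step 1 — factor the characteristic polynomial to read off the algebraic multiplicities:
  χ_A(x) = (x + 5)^4

Step 2 — compute geometric multiplicities via the rank-nullity identity g(λ) = n − rank(A − λI):
  rank(A − (-5)·I) = 2, so dim ker(A − (-5)·I) = n − 2 = 2

Summary:
  λ = -5: algebraic multiplicity = 4, geometric multiplicity = 2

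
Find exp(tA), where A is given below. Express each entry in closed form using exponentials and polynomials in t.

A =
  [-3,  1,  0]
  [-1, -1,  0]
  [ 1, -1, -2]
e^{tA} =
  [-t*exp(-2*t) + exp(-2*t), t*exp(-2*t), 0]
  [-t*exp(-2*t), t*exp(-2*t) + exp(-2*t), 0]
  [t*exp(-2*t), -t*exp(-2*t), exp(-2*t)]

Strategy: write A = P · J · P⁻¹ where J is a Jordan canonical form, so e^{tA} = P · e^{tJ} · P⁻¹, and e^{tJ} can be computed block-by-block.

A has Jordan form
J =
  [-2,  1,  0]
  [ 0, -2,  0]
  [ 0,  0, -2]
(up to reordering of blocks).

Per-block formulas:
  For a 2×2 Jordan block J_2(-2): exp(t · J_2(-2)) = e^(-2t)·(I + t·N), where N is the 2×2 nilpotent shift.
  For a 1×1 block at λ = -2: exp(t · [-2]) = [e^(-2t)].

After assembling e^{tJ} and conjugating by P, we get:

e^{tA} =
  [-t*exp(-2*t) + exp(-2*t), t*exp(-2*t), 0]
  [-t*exp(-2*t), t*exp(-2*t) + exp(-2*t), 0]
  [t*exp(-2*t), -t*exp(-2*t), exp(-2*t)]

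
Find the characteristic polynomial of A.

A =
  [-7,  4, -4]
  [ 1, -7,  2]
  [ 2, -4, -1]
x^3 + 15*x^2 + 75*x + 125

Expanding det(x·I − A) (e.g. by cofactor expansion or by noting that A is similar to its Jordan form J, which has the same characteristic polynomial as A) gives
  χ_A(x) = x^3 + 15*x^2 + 75*x + 125
which factors as (x + 5)^3. The eigenvalues (with algebraic multiplicities) are λ = -5 with multiplicity 3.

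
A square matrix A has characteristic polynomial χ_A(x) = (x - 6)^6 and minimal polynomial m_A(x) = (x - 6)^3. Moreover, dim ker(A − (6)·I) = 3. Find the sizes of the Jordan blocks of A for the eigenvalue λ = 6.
Block sizes for λ = 6: [3, 2, 1]

Step 1 — from the characteristic polynomial, algebraic multiplicity of λ = 6 is 6. From dim ker(A − (6)·I) = 3, there are exactly 3 Jordan blocks for λ = 6.
Step 2 — from the minimal polynomial, the factor (x − 6)^3 tells us the largest block for λ = 6 has size 3.
Step 3 — with total size 6, 3 blocks, and largest block 3, the block sizes (in nonincreasing order) are [3, 2, 1].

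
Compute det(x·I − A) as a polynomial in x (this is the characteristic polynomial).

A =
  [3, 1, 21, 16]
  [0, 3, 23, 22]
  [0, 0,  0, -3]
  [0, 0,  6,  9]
x^4 - 15*x^3 + 81*x^2 - 189*x + 162

Expanding det(x·I − A) (e.g. by cofactor expansion or by noting that A is similar to its Jordan form J, which has the same characteristic polynomial as A) gives
  χ_A(x) = x^4 - 15*x^3 + 81*x^2 - 189*x + 162
which factors as (x - 6)*(x - 3)^3. The eigenvalues (with algebraic multiplicities) are λ = 3 with multiplicity 3, λ = 6 with multiplicity 1.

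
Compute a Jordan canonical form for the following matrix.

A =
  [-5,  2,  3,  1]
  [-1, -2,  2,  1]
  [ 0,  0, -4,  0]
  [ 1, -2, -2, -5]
J_3(-4) ⊕ J_1(-4)

The characteristic polynomial is
  det(x·I − A) = x^4 + 16*x^3 + 96*x^2 + 256*x + 256 = (x + 4)^4

Eigenvalues and multiplicities (the geometric multiplicity of λ is n − rank(A − λI), which equals the number of Jordan blocks for λ):
  λ = -4: algebraic multiplicity = 4, geometric multiplicity = 2

Determining the block sizes for each eigenvalue:
  λ = -4: with am = 4 and gm = 2, the partition is not yet determined (e.g. several partitions of 4 into 2 parts exist). Let N = A − (-4)·I. Computing rank(N^1) = 2, rank(N^2) = 1, rank(N^3) = 0; the number of blocks of size ≥ j is rank(N^{j−1}) − rank(N^j), giving [2, 1, 1]. So we have 1 block(s) of size 3, 1 block(s) of size 1 → block sizes [3, 1]

Assembling the blocks gives a Jordan form
J =
  [-4,  1,  0,  0]
  [ 0, -4,  1,  0]
  [ 0,  0, -4,  0]
  [ 0,  0,  0, -4]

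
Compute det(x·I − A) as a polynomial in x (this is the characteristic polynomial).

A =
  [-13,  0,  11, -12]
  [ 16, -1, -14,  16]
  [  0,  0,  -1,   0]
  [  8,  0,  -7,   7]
x^4 + 8*x^3 + 18*x^2 + 16*x + 5

Expanding det(x·I − A) (e.g. by cofactor expansion or by noting that A is similar to its Jordan form J, which has the same characteristic polynomial as A) gives
  χ_A(x) = x^4 + 8*x^3 + 18*x^2 + 16*x + 5
which factors as (x + 1)^3*(x + 5). The eigenvalues (with algebraic multiplicities) are λ = -5 with multiplicity 1, λ = -1 with multiplicity 3.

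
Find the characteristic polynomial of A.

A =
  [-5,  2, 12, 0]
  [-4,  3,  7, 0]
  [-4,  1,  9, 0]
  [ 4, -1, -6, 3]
x^4 - 10*x^3 + 37*x^2 - 60*x + 36

Expanding det(x·I − A) (e.g. by cofactor expansion or by noting that A is similar to its Jordan form J, which has the same characteristic polynomial as A) gives
  χ_A(x) = x^4 - 10*x^3 + 37*x^2 - 60*x + 36
which factors as (x - 3)^2*(x - 2)^2. The eigenvalues (with algebraic multiplicities) are λ = 2 with multiplicity 2, λ = 3 with multiplicity 2.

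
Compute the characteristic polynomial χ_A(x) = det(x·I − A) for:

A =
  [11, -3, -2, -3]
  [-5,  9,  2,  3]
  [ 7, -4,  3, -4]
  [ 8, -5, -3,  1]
x^4 - 24*x^3 + 216*x^2 - 864*x + 1296

Expanding det(x·I − A) (e.g. by cofactor expansion or by noting that A is similar to its Jordan form J, which has the same characteristic polynomial as A) gives
  χ_A(x) = x^4 - 24*x^3 + 216*x^2 - 864*x + 1296
which factors as (x - 6)^4. The eigenvalues (with algebraic multiplicities) are λ = 6 with multiplicity 4.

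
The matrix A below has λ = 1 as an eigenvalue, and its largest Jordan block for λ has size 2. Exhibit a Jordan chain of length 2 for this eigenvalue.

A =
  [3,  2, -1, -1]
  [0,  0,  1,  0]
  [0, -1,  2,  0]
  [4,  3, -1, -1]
A Jordan chain for λ = 1 of length 2:
v_1 = (2, 0, 0, 4)ᵀ
v_2 = (1, 0, 0, 0)ᵀ

Let N = A − (1)·I. We want v_2 with N^2 v_2 = 0 but N^1 v_2 ≠ 0; then v_{j-1} := N · v_j for j = 2, …, 2.

Pick v_2 = (1, 0, 0, 0)ᵀ.
Then v_1 = N · v_2 = (2, 0, 0, 4)ᵀ.

Sanity check: (A − (1)·I) v_1 = (0, 0, 0, 0)ᵀ = 0. ✓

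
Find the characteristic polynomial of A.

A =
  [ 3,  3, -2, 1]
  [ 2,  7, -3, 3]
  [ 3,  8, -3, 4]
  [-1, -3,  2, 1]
x^4 - 8*x^3 + 24*x^2 - 32*x + 16

Expanding det(x·I − A) (e.g. by cofactor expansion or by noting that A is similar to its Jordan form J, which has the same characteristic polynomial as A) gives
  χ_A(x) = x^4 - 8*x^3 + 24*x^2 - 32*x + 16
which factors as (x - 2)^4. The eigenvalues (with algebraic multiplicities) are λ = 2 with multiplicity 4.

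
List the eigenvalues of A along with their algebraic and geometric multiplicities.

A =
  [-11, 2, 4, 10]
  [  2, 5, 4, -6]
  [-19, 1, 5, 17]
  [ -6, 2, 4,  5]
λ = -5: alg = 1, geom = 1; λ = 3: alg = 3, geom = 2

Step 1 — factor the characteristic polynomial to read off the algebraic multiplicities:
  χ_A(x) = (x - 3)^3*(x + 5)

Step 2 — compute geometric multiplicities via the rank-nullity identity g(λ) = n − rank(A − λI):
  rank(A − (-5)·I) = 3, so dim ker(A − (-5)·I) = n − 3 = 1
  rank(A − (3)·I) = 2, so dim ker(A − (3)·I) = n − 2 = 2

Summary:
  λ = -5: algebraic multiplicity = 1, geometric multiplicity = 1
  λ = 3: algebraic multiplicity = 3, geometric multiplicity = 2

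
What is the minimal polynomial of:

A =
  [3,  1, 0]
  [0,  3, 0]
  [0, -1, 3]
x^2 - 6*x + 9

The characteristic polynomial is χ_A(x) = (x - 3)^3, so the eigenvalues are known. The minimal polynomial is
  m_A(x) = Π_λ (x − λ)^{k_λ}
where k_λ is the size of the *largest* Jordan block for λ (equivalently, the smallest k with (A − λI)^k v = 0 for every generalised eigenvector v of λ).

  λ = 3: largest Jordan block has size 2, contributing (x − 3)^2

So m_A(x) = (x - 3)^2 = x^2 - 6*x + 9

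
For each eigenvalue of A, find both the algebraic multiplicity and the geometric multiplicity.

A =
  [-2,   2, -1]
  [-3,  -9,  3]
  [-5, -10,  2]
λ = -3: alg = 3, geom = 2

Step 1 — factor the characteristic polynomial to read off the algebraic multiplicities:
  χ_A(x) = (x + 3)^3

Step 2 — compute geometric multiplicities via the rank-nullity identity g(λ) = n − rank(A − λI):
  rank(A − (-3)·I) = 1, so dim ker(A − (-3)·I) = n − 1 = 2

Summary:
  λ = -3: algebraic multiplicity = 3, geometric multiplicity = 2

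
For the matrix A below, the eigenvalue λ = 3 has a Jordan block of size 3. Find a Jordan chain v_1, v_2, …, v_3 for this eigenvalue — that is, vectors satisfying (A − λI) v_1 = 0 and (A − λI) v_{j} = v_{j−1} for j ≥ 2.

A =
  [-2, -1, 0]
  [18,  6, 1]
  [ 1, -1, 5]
A Jordan chain for λ = 3 of length 3:
v_1 = (7, -35, -21)ᵀ
v_2 = (-5, 18, 1)ᵀ
v_3 = (1, 0, 0)ᵀ

Let N = A − (3)·I. We want v_3 with N^3 v_3 = 0 but N^2 v_3 ≠ 0; then v_{j-1} := N · v_j for j = 3, …, 2.

Pick v_3 = (1, 0, 0)ᵀ.
Then v_2 = N · v_3 = (-5, 18, 1)ᵀ.
Then v_1 = N · v_2 = (7, -35, -21)ᵀ.

Sanity check: (A − (3)·I) v_1 = (0, 0, 0)ᵀ = 0. ✓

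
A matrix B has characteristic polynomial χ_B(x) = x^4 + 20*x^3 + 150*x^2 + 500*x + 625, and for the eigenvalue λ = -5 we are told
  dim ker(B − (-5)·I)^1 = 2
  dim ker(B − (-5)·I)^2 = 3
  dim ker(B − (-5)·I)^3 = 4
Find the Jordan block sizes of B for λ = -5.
Block sizes for λ = -5: [3, 1]

From the dimensions of kernels of powers, the number of Jordan blocks of size at least j is d_j − d_{j−1} where d_j = dim ker(N^j) (with d_0 = 0). Computing the differences gives [2, 1, 1].
The number of blocks of size exactly k is (#blocks of size ≥ k) − (#blocks of size ≥ k + 1), so the partition is: 1 block(s) of size 1, 1 block(s) of size 3.
In nonincreasing order the block sizes are [3, 1].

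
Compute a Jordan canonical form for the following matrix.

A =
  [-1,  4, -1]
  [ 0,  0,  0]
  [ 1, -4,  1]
J_2(0) ⊕ J_1(0)

The characteristic polynomial is
  det(x·I − A) = x^3

Eigenvalues and multiplicities (the geometric multiplicity of λ is n − rank(A − λI), which equals the number of Jordan blocks for λ):
  λ = 0: algebraic multiplicity = 3, geometric multiplicity = 2

Determining the block sizes for each eigenvalue:
  λ = 0: 2 blocks summing to 3 forces exactly one block of size 2 and the rest size 1 → block sizes [2, 1]

Assembling the blocks gives a Jordan form
J =
  [0, 1, 0]
  [0, 0, 0]
  [0, 0, 0]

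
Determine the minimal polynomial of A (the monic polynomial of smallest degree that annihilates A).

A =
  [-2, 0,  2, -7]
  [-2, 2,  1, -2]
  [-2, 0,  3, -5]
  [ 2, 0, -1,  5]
x^3 - 6*x^2 + 12*x - 8

The characteristic polynomial is χ_A(x) = (x - 2)^4, so the eigenvalues are known. The minimal polynomial is
  m_A(x) = Π_λ (x − λ)^{k_λ}
where k_λ is the size of the *largest* Jordan block for λ (equivalently, the smallest k with (A − λI)^k v = 0 for every generalised eigenvector v of λ).

  λ = 2: largest Jordan block has size 3, contributing (x − 2)^3

So m_A(x) = (x - 2)^3 = x^3 - 6*x^2 + 12*x - 8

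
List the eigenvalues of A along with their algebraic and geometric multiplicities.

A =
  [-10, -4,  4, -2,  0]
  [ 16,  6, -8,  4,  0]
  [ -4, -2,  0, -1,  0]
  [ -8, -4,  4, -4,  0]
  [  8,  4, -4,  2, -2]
λ = -2: alg = 5, geom = 4

Step 1 — factor the characteristic polynomial to read off the algebraic multiplicities:
  χ_A(x) = (x + 2)^5

Step 2 — compute geometric multiplicities via the rank-nullity identity g(λ) = n − rank(A − λI):
  rank(A − (-2)·I) = 1, so dim ker(A − (-2)·I) = n − 1 = 4

Summary:
  λ = -2: algebraic multiplicity = 5, geometric multiplicity = 4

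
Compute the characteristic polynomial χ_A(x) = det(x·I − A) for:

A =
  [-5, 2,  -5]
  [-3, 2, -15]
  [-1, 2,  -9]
x^3 + 12*x^2 + 48*x + 64

Expanding det(x·I − A) (e.g. by cofactor expansion or by noting that A is similar to its Jordan form J, which has the same characteristic polynomial as A) gives
  χ_A(x) = x^3 + 12*x^2 + 48*x + 64
which factors as (x + 4)^3. The eigenvalues (with algebraic multiplicities) are λ = -4 with multiplicity 3.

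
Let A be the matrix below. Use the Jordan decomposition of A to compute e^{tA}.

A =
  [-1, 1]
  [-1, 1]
e^{tA} =
  [1 - t, t]
  [-t, t + 1]

Strategy: write A = P · J · P⁻¹ where J is a Jordan canonical form, so e^{tA} = P · e^{tJ} · P⁻¹, and e^{tJ} can be computed block-by-block.

A has Jordan form
J =
  [0, 1]
  [0, 0]
(up to reordering of blocks).

Per-block formulas:
  For a 2×2 Jordan block J_2(0): exp(t · J_2(0)) = e^(0t)·(I + t·N), where N is the 2×2 nilpotent shift.

After assembling e^{tJ} and conjugating by P, we get:

e^{tA} =
  [1 - t, t]
  [-t, t + 1]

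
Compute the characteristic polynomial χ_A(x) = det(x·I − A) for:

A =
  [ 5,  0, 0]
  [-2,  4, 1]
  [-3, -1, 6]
x^3 - 15*x^2 + 75*x - 125

Expanding det(x·I − A) (e.g. by cofactor expansion or by noting that A is similar to its Jordan form J, which has the same characteristic polynomial as A) gives
  χ_A(x) = x^3 - 15*x^2 + 75*x - 125
which factors as (x - 5)^3. The eigenvalues (with algebraic multiplicities) are λ = 5 with multiplicity 3.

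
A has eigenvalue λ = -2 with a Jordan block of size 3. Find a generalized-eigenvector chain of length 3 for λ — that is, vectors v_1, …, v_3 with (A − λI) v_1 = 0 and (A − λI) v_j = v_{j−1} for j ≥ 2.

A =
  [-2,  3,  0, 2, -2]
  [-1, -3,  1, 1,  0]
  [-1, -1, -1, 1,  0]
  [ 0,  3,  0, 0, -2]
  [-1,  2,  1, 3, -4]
A Jordan chain for λ = -2 of length 3:
v_1 = (-1, 0, 0, -1, -1)ᵀ
v_2 = (0, -1, -1, 0, -1)ᵀ
v_3 = (1, 0, 0, 0, 0)ᵀ

Let N = A − (-2)·I. We want v_3 with N^3 v_3 = 0 but N^2 v_3 ≠ 0; then v_{j-1} := N · v_j for j = 3, …, 2.

Pick v_3 = (1, 0, 0, 0, 0)ᵀ.
Then v_2 = N · v_3 = (0, -1, -1, 0, -1)ᵀ.
Then v_1 = N · v_2 = (-1, 0, 0, -1, -1)ᵀ.

Sanity check: (A − (-2)·I) v_1 = (0, 0, 0, 0, 0)ᵀ = 0. ✓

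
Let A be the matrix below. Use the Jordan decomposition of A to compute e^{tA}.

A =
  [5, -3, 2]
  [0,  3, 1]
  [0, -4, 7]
e^{tA} =
  [exp(5*t), -t^2*exp(5*t) - 3*t*exp(5*t), t^2*exp(5*t)/2 + 2*t*exp(5*t)]
  [0, -2*t*exp(5*t) + exp(5*t), t*exp(5*t)]
  [0, -4*t*exp(5*t), 2*t*exp(5*t) + exp(5*t)]

Strategy: write A = P · J · P⁻¹ where J is a Jordan canonical form, so e^{tA} = P · e^{tJ} · P⁻¹, and e^{tJ} can be computed block-by-block.

A has Jordan form
J =
  [5, 1, 0]
  [0, 5, 1]
  [0, 0, 5]
(up to reordering of blocks).

Per-block formulas:
  For a 3×3 Jordan block J_3(5): exp(t · J_3(5)) = e^(5t)·(I + t·N + (t^2/2)·N^2), where N is the 3×3 nilpotent shift.

After assembling e^{tJ} and conjugating by P, we get:

e^{tA} =
  [exp(5*t), -t^2*exp(5*t) - 3*t*exp(5*t), t^2*exp(5*t)/2 + 2*t*exp(5*t)]
  [0, -2*t*exp(5*t) + exp(5*t), t*exp(5*t)]
  [0, -4*t*exp(5*t), 2*t*exp(5*t) + exp(5*t)]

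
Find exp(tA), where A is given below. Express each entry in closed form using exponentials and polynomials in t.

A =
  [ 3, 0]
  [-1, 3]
e^{tA} =
  [exp(3*t), 0]
  [-t*exp(3*t), exp(3*t)]

Strategy: write A = P · J · P⁻¹ where J is a Jordan canonical form, so e^{tA} = P · e^{tJ} · P⁻¹, and e^{tJ} can be computed block-by-block.

A has Jordan form
J =
  [3, 1]
  [0, 3]
(up to reordering of blocks).

Per-block formulas:
  For a 2×2 Jordan block J_2(3): exp(t · J_2(3)) = e^(3t)·(I + t·N), where N is the 2×2 nilpotent shift.

After assembling e^{tJ} and conjugating by P, we get:

e^{tA} =
  [exp(3*t), 0]
  [-t*exp(3*t), exp(3*t)]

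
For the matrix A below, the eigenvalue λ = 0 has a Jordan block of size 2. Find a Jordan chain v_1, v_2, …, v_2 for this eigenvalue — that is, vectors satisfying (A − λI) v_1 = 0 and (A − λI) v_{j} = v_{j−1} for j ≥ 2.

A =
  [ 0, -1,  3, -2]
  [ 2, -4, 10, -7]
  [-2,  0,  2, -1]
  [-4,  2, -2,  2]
A Jordan chain for λ = 0 of length 2:
v_1 = (0, 2, -2, -4)ᵀ
v_2 = (1, 0, 0, 0)ᵀ

Let N = A − (0)·I. We want v_2 with N^2 v_2 = 0 but N^1 v_2 ≠ 0; then v_{j-1} := N · v_j for j = 2, …, 2.

Pick v_2 = (1, 0, 0, 0)ᵀ.
Then v_1 = N · v_2 = (0, 2, -2, -4)ᵀ.

Sanity check: (A − (0)·I) v_1 = (0, 0, 0, 0)ᵀ = 0. ✓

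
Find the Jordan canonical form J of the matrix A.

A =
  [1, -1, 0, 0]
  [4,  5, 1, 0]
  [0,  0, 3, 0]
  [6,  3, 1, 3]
J_3(3) ⊕ J_1(3)

The characteristic polynomial is
  det(x·I − A) = x^4 - 12*x^3 + 54*x^2 - 108*x + 81 = (x - 3)^4

Eigenvalues and multiplicities (the geometric multiplicity of λ is n − rank(A − λI), which equals the number of Jordan blocks for λ):
  λ = 3: algebraic multiplicity = 4, geometric multiplicity = 2

Determining the block sizes for each eigenvalue:
  λ = 3: with am = 4 and gm = 2, the partition is not yet determined (e.g. several partitions of 4 into 2 parts exist). Let N = A − (3)·I. Computing rank(N^1) = 2, rank(N^2) = 1, rank(N^3) = 0; the number of blocks of size ≥ j is rank(N^{j−1}) − rank(N^j), giving [2, 1, 1]. So we have 1 block(s) of size 3, 1 block(s) of size 1 → block sizes [3, 1]

Assembling the blocks gives a Jordan form
J =
  [3, 1, 0, 0]
  [0, 3, 1, 0]
  [0, 0, 3, 0]
  [0, 0, 0, 3]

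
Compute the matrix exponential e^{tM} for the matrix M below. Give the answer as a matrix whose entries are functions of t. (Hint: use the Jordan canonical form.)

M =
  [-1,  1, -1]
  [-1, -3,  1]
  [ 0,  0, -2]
e^{tM} =
  [t*exp(-2*t) + exp(-2*t), t*exp(-2*t), -t*exp(-2*t)]
  [-t*exp(-2*t), -t*exp(-2*t) + exp(-2*t), t*exp(-2*t)]
  [0, 0, exp(-2*t)]

Strategy: write M = P · J · P⁻¹ where J is a Jordan canonical form, so e^{tM} = P · e^{tJ} · P⁻¹, and e^{tJ} can be computed block-by-block.

M has Jordan form
J =
  [-2,  1,  0]
  [ 0, -2,  0]
  [ 0,  0, -2]
(up to reordering of blocks).

Per-block formulas:
  For a 2×2 Jordan block J_2(-2): exp(t · J_2(-2)) = e^(-2t)·(I + t·N), where N is the 2×2 nilpotent shift.
  For a 1×1 block at λ = -2: exp(t · [-2]) = [e^(-2t)].

After assembling e^{tJ} and conjugating by P, we get:

e^{tM} =
  [t*exp(-2*t) + exp(-2*t), t*exp(-2*t), -t*exp(-2*t)]
  [-t*exp(-2*t), -t*exp(-2*t) + exp(-2*t), t*exp(-2*t)]
  [0, 0, exp(-2*t)]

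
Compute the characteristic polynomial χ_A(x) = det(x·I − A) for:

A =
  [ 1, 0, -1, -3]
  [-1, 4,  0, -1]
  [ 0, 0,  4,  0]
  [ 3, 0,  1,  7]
x^4 - 16*x^3 + 96*x^2 - 256*x + 256

Expanding det(x·I − A) (e.g. by cofactor expansion or by noting that A is similar to its Jordan form J, which has the same characteristic polynomial as A) gives
  χ_A(x) = x^4 - 16*x^3 + 96*x^2 - 256*x + 256
which factors as (x - 4)^4. The eigenvalues (with algebraic multiplicities) are λ = 4 with multiplicity 4.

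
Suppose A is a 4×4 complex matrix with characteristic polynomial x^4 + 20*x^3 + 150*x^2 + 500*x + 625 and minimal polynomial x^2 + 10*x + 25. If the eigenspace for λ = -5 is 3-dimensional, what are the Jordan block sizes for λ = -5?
Block sizes for λ = -5: [2, 1, 1]

Step 1 — from the characteristic polynomial, algebraic multiplicity of λ = -5 is 4. From dim ker(A − (-5)·I) = 3, there are exactly 3 Jordan blocks for λ = -5.
Step 2 — from the minimal polynomial, the factor (x + 5)^2 tells us the largest block for λ = -5 has size 2.
Step 3 — with total size 4, 3 blocks, and largest block 2, the block sizes (in nonincreasing order) are [2, 1, 1].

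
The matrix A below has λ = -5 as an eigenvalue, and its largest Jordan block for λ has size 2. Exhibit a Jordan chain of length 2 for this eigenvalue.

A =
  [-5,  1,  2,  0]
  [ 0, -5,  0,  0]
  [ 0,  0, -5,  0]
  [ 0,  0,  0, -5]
A Jordan chain for λ = -5 of length 2:
v_1 = (1, 0, 0, 0)ᵀ
v_2 = (0, 1, 0, 0)ᵀ

Let N = A − (-5)·I. We want v_2 with N^2 v_2 = 0 but N^1 v_2 ≠ 0; then v_{j-1} := N · v_j for j = 2, …, 2.

Pick v_2 = (0, 1, 0, 0)ᵀ.
Then v_1 = N · v_2 = (1, 0, 0, 0)ᵀ.

Sanity check: (A − (-5)·I) v_1 = (0, 0, 0, 0)ᵀ = 0. ✓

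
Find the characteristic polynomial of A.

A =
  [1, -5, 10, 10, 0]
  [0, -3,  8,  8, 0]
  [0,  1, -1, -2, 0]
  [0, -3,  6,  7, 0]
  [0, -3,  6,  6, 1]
x^5 - 5*x^4 + 10*x^3 - 10*x^2 + 5*x - 1

Expanding det(x·I − A) (e.g. by cofactor expansion or by noting that A is similar to its Jordan form J, which has the same characteristic polynomial as A) gives
  χ_A(x) = x^5 - 5*x^4 + 10*x^3 - 10*x^2 + 5*x - 1
which factors as (x - 1)^5. The eigenvalues (with algebraic multiplicities) are λ = 1 with multiplicity 5.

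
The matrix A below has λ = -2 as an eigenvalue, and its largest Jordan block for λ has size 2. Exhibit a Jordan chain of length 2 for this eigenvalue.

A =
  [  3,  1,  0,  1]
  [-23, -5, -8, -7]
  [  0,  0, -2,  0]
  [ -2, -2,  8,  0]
A Jordan chain for λ = -2 of length 2:
v_1 = (1, -3, 0, -2)ᵀ
v_2 = (0, 1, 0, 0)ᵀ

Let N = A − (-2)·I. We want v_2 with N^2 v_2 = 0 but N^1 v_2 ≠ 0; then v_{j-1} := N · v_j for j = 2, …, 2.

Pick v_2 = (0, 1, 0, 0)ᵀ.
Then v_1 = N · v_2 = (1, -3, 0, -2)ᵀ.

Sanity check: (A − (-2)·I) v_1 = (0, 0, 0, 0)ᵀ = 0. ✓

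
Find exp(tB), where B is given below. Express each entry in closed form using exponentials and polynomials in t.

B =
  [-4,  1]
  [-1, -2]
e^{tB} =
  [-t*exp(-3*t) + exp(-3*t), t*exp(-3*t)]
  [-t*exp(-3*t), t*exp(-3*t) + exp(-3*t)]

Strategy: write B = P · J · P⁻¹ where J is a Jordan canonical form, so e^{tB} = P · e^{tJ} · P⁻¹, and e^{tJ} can be computed block-by-block.

B has Jordan form
J =
  [-3,  1]
  [ 0, -3]
(up to reordering of blocks).

Per-block formulas:
  For a 2×2 Jordan block J_2(-3): exp(t · J_2(-3)) = e^(-3t)·(I + t·N), where N is the 2×2 nilpotent shift.

After assembling e^{tJ} and conjugating by P, we get:

e^{tB} =
  [-t*exp(-3*t) + exp(-3*t), t*exp(-3*t)]
  [-t*exp(-3*t), t*exp(-3*t) + exp(-3*t)]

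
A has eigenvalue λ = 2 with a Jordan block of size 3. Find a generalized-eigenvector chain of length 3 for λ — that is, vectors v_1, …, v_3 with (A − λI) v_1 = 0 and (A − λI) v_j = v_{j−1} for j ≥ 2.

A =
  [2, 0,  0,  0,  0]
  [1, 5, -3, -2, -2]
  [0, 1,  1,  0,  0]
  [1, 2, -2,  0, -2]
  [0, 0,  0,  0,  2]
A Jordan chain for λ = 2 of length 3:
v_1 = (0, 1, 1, 0, 0)ᵀ
v_2 = (0, 1, 0, 1, 0)ᵀ
v_3 = (1, 0, 0, 0, 0)ᵀ

Let N = A − (2)·I. We want v_3 with N^3 v_3 = 0 but N^2 v_3 ≠ 0; then v_{j-1} := N · v_j for j = 3, …, 2.

Pick v_3 = (1, 0, 0, 0, 0)ᵀ.
Then v_2 = N · v_3 = (0, 1, 0, 1, 0)ᵀ.
Then v_1 = N · v_2 = (0, 1, 1, 0, 0)ᵀ.

Sanity check: (A − (2)·I) v_1 = (0, 0, 0, 0, 0)ᵀ = 0. ✓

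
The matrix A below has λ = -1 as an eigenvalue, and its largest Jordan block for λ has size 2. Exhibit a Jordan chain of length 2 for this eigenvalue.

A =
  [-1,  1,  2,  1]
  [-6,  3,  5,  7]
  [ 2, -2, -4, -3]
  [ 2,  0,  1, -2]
A Jordan chain for λ = -1 of length 2:
v_1 = (0, -6, 2, 2)ᵀ
v_2 = (1, 0, 0, 0)ᵀ

Let N = A − (-1)·I. We want v_2 with N^2 v_2 = 0 but N^1 v_2 ≠ 0; then v_{j-1} := N · v_j for j = 2, …, 2.

Pick v_2 = (1, 0, 0, 0)ᵀ.
Then v_1 = N · v_2 = (0, -6, 2, 2)ᵀ.

Sanity check: (A − (-1)·I) v_1 = (0, 0, 0, 0)ᵀ = 0. ✓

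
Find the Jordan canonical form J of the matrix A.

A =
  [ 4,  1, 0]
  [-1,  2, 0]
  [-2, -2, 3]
J_2(3) ⊕ J_1(3)

The characteristic polynomial is
  det(x·I − A) = x^3 - 9*x^2 + 27*x - 27 = (x - 3)^3

Eigenvalues and multiplicities (the geometric multiplicity of λ is n − rank(A − λI), which equals the number of Jordan blocks for λ):
  λ = 3: algebraic multiplicity = 3, geometric multiplicity = 2

Determining the block sizes for each eigenvalue:
  λ = 3: 2 blocks summing to 3 forces exactly one block of size 2 and the rest size 1 → block sizes [2, 1]

Assembling the blocks gives a Jordan form
J =
  [3, 1, 0]
  [0, 3, 0]
  [0, 0, 3]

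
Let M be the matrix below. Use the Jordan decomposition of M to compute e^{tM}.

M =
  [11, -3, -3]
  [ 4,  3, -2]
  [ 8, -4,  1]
e^{tM} =
  [6*t*exp(5*t) + exp(5*t), -3*t*exp(5*t), -3*t*exp(5*t)]
  [4*t*exp(5*t), -2*t*exp(5*t) + exp(5*t), -2*t*exp(5*t)]
  [8*t*exp(5*t), -4*t*exp(5*t), -4*t*exp(5*t) + exp(5*t)]

Strategy: write M = P · J · P⁻¹ where J is a Jordan canonical form, so e^{tM} = P · e^{tJ} · P⁻¹, and e^{tJ} can be computed block-by-block.

M has Jordan form
J =
  [5, 1, 0]
  [0, 5, 0]
  [0, 0, 5]
(up to reordering of blocks).

Per-block formulas:
  For a 1×1 block at λ = 5: exp(t · [5]) = [e^(5t)].
  For a 2×2 Jordan block J_2(5): exp(t · J_2(5)) = e^(5t)·(I + t·N), where N is the 2×2 nilpotent shift.

After assembling e^{tJ} and conjugating by P, we get:

e^{tM} =
  [6*t*exp(5*t) + exp(5*t), -3*t*exp(5*t), -3*t*exp(5*t)]
  [4*t*exp(5*t), -2*t*exp(5*t) + exp(5*t), -2*t*exp(5*t)]
  [8*t*exp(5*t), -4*t*exp(5*t), -4*t*exp(5*t) + exp(5*t)]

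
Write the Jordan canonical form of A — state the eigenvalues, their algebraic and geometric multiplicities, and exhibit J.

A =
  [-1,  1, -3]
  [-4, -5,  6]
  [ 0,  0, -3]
J_2(-3) ⊕ J_1(-3)

The characteristic polynomial is
  det(x·I − A) = x^3 + 9*x^2 + 27*x + 27 = (x + 3)^3

Eigenvalues and multiplicities (the geometric multiplicity of λ is n − rank(A − λI), which equals the number of Jordan blocks for λ):
  λ = -3: algebraic multiplicity = 3, geometric multiplicity = 2

Determining the block sizes for each eigenvalue:
  λ = -3: 2 blocks summing to 3 forces exactly one block of size 2 and the rest size 1 → block sizes [2, 1]

Assembling the blocks gives a Jordan form
J =
  [-3,  1,  0]
  [ 0, -3,  0]
  [ 0,  0, -3]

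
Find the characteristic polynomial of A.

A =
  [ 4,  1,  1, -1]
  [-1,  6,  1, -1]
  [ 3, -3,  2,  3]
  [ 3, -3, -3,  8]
x^4 - 20*x^3 + 150*x^2 - 500*x + 625

Expanding det(x·I − A) (e.g. by cofactor expansion or by noting that A is similar to its Jordan form J, which has the same characteristic polynomial as A) gives
  χ_A(x) = x^4 - 20*x^3 + 150*x^2 - 500*x + 625
which factors as (x - 5)^4. The eigenvalues (with algebraic multiplicities) are λ = 5 with multiplicity 4.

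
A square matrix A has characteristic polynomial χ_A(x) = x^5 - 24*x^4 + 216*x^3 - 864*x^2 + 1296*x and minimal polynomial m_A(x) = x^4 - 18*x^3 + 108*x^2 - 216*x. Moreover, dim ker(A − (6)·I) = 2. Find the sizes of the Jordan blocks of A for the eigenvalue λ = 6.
Block sizes for λ = 6: [3, 1]

Step 1 — from the characteristic polynomial, algebraic multiplicity of λ = 6 is 4. From dim ker(A − (6)·I) = 2, there are exactly 2 Jordan blocks for λ = 6.
Step 2 — from the minimal polynomial, the factor (x − 6)^3 tells us the largest block for λ = 6 has size 3.
Step 3 — with total size 4, 2 blocks, and largest block 3, the block sizes (in nonincreasing order) are [3, 1].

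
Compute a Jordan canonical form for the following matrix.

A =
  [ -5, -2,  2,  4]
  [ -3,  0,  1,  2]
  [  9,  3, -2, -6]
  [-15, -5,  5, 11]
J_2(1) ⊕ J_1(1) ⊕ J_1(1)

The characteristic polynomial is
  det(x·I − A) = x^4 - 4*x^3 + 6*x^2 - 4*x + 1 = (x - 1)^4

Eigenvalues and multiplicities (the geometric multiplicity of λ is n − rank(A − λI), which equals the number of Jordan blocks for λ):
  λ = 1: algebraic multiplicity = 4, geometric multiplicity = 3

Determining the block sizes for each eigenvalue:
  λ = 1: 3 blocks summing to 4 forces exactly one block of size 2 and the rest size 1 → block sizes [2, 1, 1]

Assembling the blocks gives a Jordan form
J =
  [1, 1, 0, 0]
  [0, 1, 0, 0]
  [0, 0, 1, 0]
  [0, 0, 0, 1]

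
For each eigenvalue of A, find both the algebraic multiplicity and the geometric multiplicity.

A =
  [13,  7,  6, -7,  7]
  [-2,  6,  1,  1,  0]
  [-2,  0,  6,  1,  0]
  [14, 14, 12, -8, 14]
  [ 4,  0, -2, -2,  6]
λ = -1: alg = 1, geom = 1; λ = 6: alg = 4, geom = 2

Step 1 — factor the characteristic polynomial to read off the algebraic multiplicities:
  χ_A(x) = (x - 6)^4*(x + 1)

Step 2 — compute geometric multiplicities via the rank-nullity identity g(λ) = n − rank(A − λI):
  rank(A − (-1)·I) = 4, so dim ker(A − (-1)·I) = n − 4 = 1
  rank(A − (6)·I) = 3, so dim ker(A − (6)·I) = n − 3 = 2

Summary:
  λ = -1: algebraic multiplicity = 1, geometric multiplicity = 1
  λ = 6: algebraic multiplicity = 4, geometric multiplicity = 2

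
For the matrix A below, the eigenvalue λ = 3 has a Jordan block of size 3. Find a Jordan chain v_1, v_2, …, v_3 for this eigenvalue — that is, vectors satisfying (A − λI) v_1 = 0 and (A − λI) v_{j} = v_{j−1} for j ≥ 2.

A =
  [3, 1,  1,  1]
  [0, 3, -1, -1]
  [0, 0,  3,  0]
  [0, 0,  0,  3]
A Jordan chain for λ = 3 of length 3:
v_1 = (-1, 0, 0, 0)ᵀ
v_2 = (1, -1, 0, 0)ᵀ
v_3 = (0, 0, 1, 0)ᵀ

Let N = A − (3)·I. We want v_3 with N^3 v_3 = 0 but N^2 v_3 ≠ 0; then v_{j-1} := N · v_j for j = 3, …, 2.

Pick v_3 = (0, 0, 1, 0)ᵀ.
Then v_2 = N · v_3 = (1, -1, 0, 0)ᵀ.
Then v_1 = N · v_2 = (-1, 0, 0, 0)ᵀ.

Sanity check: (A − (3)·I) v_1 = (0, 0, 0, 0)ᵀ = 0. ✓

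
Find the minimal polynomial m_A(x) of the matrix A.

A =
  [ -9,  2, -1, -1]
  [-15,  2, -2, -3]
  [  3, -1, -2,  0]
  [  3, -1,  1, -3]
x^2 + 6*x + 9

The characteristic polynomial is χ_A(x) = (x + 3)^4, so the eigenvalues are known. The minimal polynomial is
  m_A(x) = Π_λ (x − λ)^{k_λ}
where k_λ is the size of the *largest* Jordan block for λ (equivalently, the smallest k with (A − λI)^k v = 0 for every generalised eigenvector v of λ).

  λ = -3: largest Jordan block has size 2, contributing (x + 3)^2

So m_A(x) = (x + 3)^2 = x^2 + 6*x + 9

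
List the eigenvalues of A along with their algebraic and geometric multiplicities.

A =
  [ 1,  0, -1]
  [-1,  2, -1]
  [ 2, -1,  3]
λ = 2: alg = 3, geom = 1

Step 1 — factor the characteristic polynomial to read off the algebraic multiplicities:
  χ_A(x) = (x - 2)^3

Step 2 — compute geometric multiplicities via the rank-nullity identity g(λ) = n − rank(A − λI):
  rank(A − (2)·I) = 2, so dim ker(A − (2)·I) = n − 2 = 1

Summary:
  λ = 2: algebraic multiplicity = 3, geometric multiplicity = 1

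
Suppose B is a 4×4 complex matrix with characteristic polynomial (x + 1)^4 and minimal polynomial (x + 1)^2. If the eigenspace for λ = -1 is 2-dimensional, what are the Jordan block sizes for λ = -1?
Block sizes for λ = -1: [2, 2]

Step 1 — from the characteristic polynomial, algebraic multiplicity of λ = -1 is 4. From dim ker(B − (-1)·I) = 2, there are exactly 2 Jordan blocks for λ = -1.
Step 2 — from the minimal polynomial, the factor (x + 1)^2 tells us the largest block for λ = -1 has size 2.
Step 3 — with total size 4, 2 blocks, and largest block 2, the block sizes (in nonincreasing order) are [2, 2].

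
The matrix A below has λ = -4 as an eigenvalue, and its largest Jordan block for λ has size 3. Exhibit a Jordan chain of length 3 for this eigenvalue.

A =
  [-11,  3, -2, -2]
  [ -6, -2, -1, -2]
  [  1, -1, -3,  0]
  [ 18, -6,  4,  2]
A Jordan chain for λ = -4 of length 3:
v_1 = (-1, -1, 0, 2)ᵀ
v_2 = (3, 2, -1, -6)ᵀ
v_3 = (0, 1, 0, 0)ᵀ

Let N = A − (-4)·I. We want v_3 with N^3 v_3 = 0 but N^2 v_3 ≠ 0; then v_{j-1} := N · v_j for j = 3, …, 2.

Pick v_3 = (0, 1, 0, 0)ᵀ.
Then v_2 = N · v_3 = (3, 2, -1, -6)ᵀ.
Then v_1 = N · v_2 = (-1, -1, 0, 2)ᵀ.

Sanity check: (A − (-4)·I) v_1 = (0, 0, 0, 0)ᵀ = 0. ✓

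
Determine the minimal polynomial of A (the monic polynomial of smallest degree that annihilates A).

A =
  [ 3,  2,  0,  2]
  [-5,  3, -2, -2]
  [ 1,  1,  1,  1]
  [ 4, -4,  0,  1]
x^4 - 8*x^3 + 18*x^2 - 16*x + 5

The characteristic polynomial is χ_A(x) = (x - 5)*(x - 1)^3, so the eigenvalues are known. The minimal polynomial is
  m_A(x) = Π_λ (x − λ)^{k_λ}
where k_λ is the size of the *largest* Jordan block for λ (equivalently, the smallest k with (A − λI)^k v = 0 for every generalised eigenvector v of λ).

  λ = 1: largest Jordan block has size 3, contributing (x − 1)^3
  λ = 5: largest Jordan block has size 1, contributing (x − 5)

So m_A(x) = (x - 5)*(x - 1)^3 = x^4 - 8*x^3 + 18*x^2 - 16*x + 5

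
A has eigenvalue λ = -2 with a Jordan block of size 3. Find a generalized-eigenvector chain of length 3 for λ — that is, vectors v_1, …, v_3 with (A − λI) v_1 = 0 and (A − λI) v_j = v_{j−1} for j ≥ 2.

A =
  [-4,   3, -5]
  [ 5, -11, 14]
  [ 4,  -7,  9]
A Jordan chain for λ = -2 of length 3:
v_1 = (-1, 1, 1)ᵀ
v_2 = (-2, 5, 4)ᵀ
v_3 = (1, 0, 0)ᵀ

Let N = A − (-2)·I. We want v_3 with N^3 v_3 = 0 but N^2 v_3 ≠ 0; then v_{j-1} := N · v_j for j = 3, …, 2.

Pick v_3 = (1, 0, 0)ᵀ.
Then v_2 = N · v_3 = (-2, 5, 4)ᵀ.
Then v_1 = N · v_2 = (-1, 1, 1)ᵀ.

Sanity check: (A − (-2)·I) v_1 = (0, 0, 0)ᵀ = 0. ✓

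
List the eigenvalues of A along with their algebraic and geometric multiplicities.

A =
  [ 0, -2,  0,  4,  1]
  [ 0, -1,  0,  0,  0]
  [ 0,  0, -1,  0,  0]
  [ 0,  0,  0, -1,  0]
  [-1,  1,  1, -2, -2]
λ = -1: alg = 5, geom = 3

Step 1 — factor the characteristic polynomial to read off the algebraic multiplicities:
  χ_A(x) = (x + 1)^5

Step 2 — compute geometric multiplicities via the rank-nullity identity g(λ) = n − rank(A − λI):
  rank(A − (-1)·I) = 2, so dim ker(A − (-1)·I) = n − 2 = 3

Summary:
  λ = -1: algebraic multiplicity = 5, geometric multiplicity = 3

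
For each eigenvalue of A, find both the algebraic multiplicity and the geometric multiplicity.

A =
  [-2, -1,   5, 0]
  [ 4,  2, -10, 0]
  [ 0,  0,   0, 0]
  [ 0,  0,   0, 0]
λ = 0: alg = 4, geom = 3

Step 1 — factor the characteristic polynomial to read off the algebraic multiplicities:
  χ_A(x) = x^4

Step 2 — compute geometric multiplicities via the rank-nullity identity g(λ) = n − rank(A − λI):
  rank(A − (0)·I) = 1, so dim ker(A − (0)·I) = n − 1 = 3

Summary:
  λ = 0: algebraic multiplicity = 4, geometric multiplicity = 3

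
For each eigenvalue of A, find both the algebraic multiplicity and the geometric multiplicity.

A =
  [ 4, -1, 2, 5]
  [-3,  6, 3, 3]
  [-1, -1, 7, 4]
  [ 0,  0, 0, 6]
λ = 5: alg = 1, geom = 1; λ = 6: alg = 3, geom = 2

Step 1 — factor the characteristic polynomial to read off the algebraic multiplicities:
  χ_A(x) = (x - 6)^3*(x - 5)

Step 2 — compute geometric multiplicities via the rank-nullity identity g(λ) = n − rank(A − λI):
  rank(A − (5)·I) = 3, so dim ker(A − (5)·I) = n − 3 = 1
  rank(A − (6)·I) = 2, so dim ker(A − (6)·I) = n − 2 = 2

Summary:
  λ = 5: algebraic multiplicity = 1, geometric multiplicity = 1
  λ = 6: algebraic multiplicity = 3, geometric multiplicity = 2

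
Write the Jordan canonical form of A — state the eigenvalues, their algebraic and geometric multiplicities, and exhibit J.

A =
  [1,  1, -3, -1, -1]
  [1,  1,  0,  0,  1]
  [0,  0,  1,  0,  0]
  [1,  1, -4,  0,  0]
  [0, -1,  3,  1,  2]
J_3(1) ⊕ J_2(1)

The characteristic polynomial is
  det(x·I − A) = x^5 - 5*x^4 + 10*x^3 - 10*x^2 + 5*x - 1 = (x - 1)^5

Eigenvalues and multiplicities (the geometric multiplicity of λ is n − rank(A − λI), which equals the number of Jordan blocks for λ):
  λ = 1: algebraic multiplicity = 5, geometric multiplicity = 2

Determining the block sizes for each eigenvalue:
  λ = 1: with am = 5 and gm = 2, the partition is not yet determined (e.g. several partitions of 5 into 2 parts exist). Let N = A − (1)·I. Computing rank(N^1) = 3, rank(N^2) = 1, rank(N^3) = 0; the number of blocks of size ≥ j is rank(N^{j−1}) − rank(N^j), giving [2, 2, 1]. So we have 1 block(s) of size 3, 1 block(s) of size 2 → block sizes [3, 2]

Assembling the blocks gives a Jordan form
J =
  [1, 1, 0, 0, 0]
  [0, 1, 1, 0, 0]
  [0, 0, 1, 0, 0]
  [0, 0, 0, 1, 1]
  [0, 0, 0, 0, 1]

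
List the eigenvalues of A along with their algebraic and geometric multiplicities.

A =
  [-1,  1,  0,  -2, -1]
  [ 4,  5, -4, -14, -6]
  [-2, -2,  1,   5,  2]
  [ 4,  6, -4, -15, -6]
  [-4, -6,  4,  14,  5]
λ = -1: alg = 5, geom = 3

Step 1 — factor the characteristic polynomial to read off the algebraic multiplicities:
  χ_A(x) = (x + 1)^5

Step 2 — compute geometric multiplicities via the rank-nullity identity g(λ) = n − rank(A − λI):
  rank(A − (-1)·I) = 2, so dim ker(A − (-1)·I) = n − 2 = 3

Summary:
  λ = -1: algebraic multiplicity = 5, geometric multiplicity = 3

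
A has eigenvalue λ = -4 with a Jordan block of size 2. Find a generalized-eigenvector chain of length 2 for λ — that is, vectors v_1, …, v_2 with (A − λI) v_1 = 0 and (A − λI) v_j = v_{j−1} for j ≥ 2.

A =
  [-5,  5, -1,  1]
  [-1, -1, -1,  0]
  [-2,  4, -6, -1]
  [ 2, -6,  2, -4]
A Jordan chain for λ = -4 of length 2:
v_1 = (-1, -1, -2, 2)ᵀ
v_2 = (1, 0, 0, 0)ᵀ

Let N = A − (-4)·I. We want v_2 with N^2 v_2 = 0 but N^1 v_2 ≠ 0; then v_{j-1} := N · v_j for j = 2, …, 2.

Pick v_2 = (1, 0, 0, 0)ᵀ.
Then v_1 = N · v_2 = (-1, -1, -2, 2)ᵀ.

Sanity check: (A − (-4)·I) v_1 = (0, 0, 0, 0)ᵀ = 0. ✓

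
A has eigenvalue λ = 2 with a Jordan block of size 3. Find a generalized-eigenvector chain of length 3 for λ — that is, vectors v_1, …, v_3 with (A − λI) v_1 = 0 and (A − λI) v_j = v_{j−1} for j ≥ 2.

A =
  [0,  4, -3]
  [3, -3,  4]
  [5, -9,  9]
A Jordan chain for λ = 2 of length 3:
v_1 = (1, -1, -2)ᵀ
v_2 = (-2, 3, 5)ᵀ
v_3 = (1, 0, 0)ᵀ

Let N = A − (2)·I. We want v_3 with N^3 v_3 = 0 but N^2 v_3 ≠ 0; then v_{j-1} := N · v_j for j = 3, …, 2.

Pick v_3 = (1, 0, 0)ᵀ.
Then v_2 = N · v_3 = (-2, 3, 5)ᵀ.
Then v_1 = N · v_2 = (1, -1, -2)ᵀ.

Sanity check: (A − (2)·I) v_1 = (0, 0, 0)ᵀ = 0. ✓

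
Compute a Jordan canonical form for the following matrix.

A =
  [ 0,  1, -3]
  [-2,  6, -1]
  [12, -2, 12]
J_3(6)

The characteristic polynomial is
  det(x·I − A) = x^3 - 18*x^2 + 108*x - 216 = (x - 6)^3

Eigenvalues and multiplicities (the geometric multiplicity of λ is n − rank(A − λI), which equals the number of Jordan blocks for λ):
  λ = 6: algebraic multiplicity = 3, geometric multiplicity = 1

Determining the block sizes for each eigenvalue:
  λ = 6: one block (gm = 1), so the single block has size am = 3 → block sizes [3]

Assembling the blocks gives a Jordan form
J =
  [6, 1, 0]
  [0, 6, 1]
  [0, 0, 6]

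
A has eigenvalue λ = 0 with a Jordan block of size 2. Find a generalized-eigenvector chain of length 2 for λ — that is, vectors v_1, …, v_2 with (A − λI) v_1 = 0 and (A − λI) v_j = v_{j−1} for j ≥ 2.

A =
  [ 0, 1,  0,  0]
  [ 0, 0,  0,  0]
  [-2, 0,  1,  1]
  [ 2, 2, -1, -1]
A Jordan chain for λ = 0 of length 2:
v_1 = (0, 0, -2, 2)ᵀ
v_2 = (1, 0, 0, 0)ᵀ

Let N = A − (0)·I. We want v_2 with N^2 v_2 = 0 but N^1 v_2 ≠ 0; then v_{j-1} := N · v_j for j = 2, …, 2.

Pick v_2 = (1, 0, 0, 0)ᵀ.
Then v_1 = N · v_2 = (0, 0, -2, 2)ᵀ.

Sanity check: (A − (0)·I) v_1 = (0, 0, 0, 0)ᵀ = 0. ✓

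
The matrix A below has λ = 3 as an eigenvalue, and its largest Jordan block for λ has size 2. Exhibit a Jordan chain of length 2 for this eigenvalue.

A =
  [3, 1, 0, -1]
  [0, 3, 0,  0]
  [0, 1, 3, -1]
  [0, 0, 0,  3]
A Jordan chain for λ = 3 of length 2:
v_1 = (1, 0, 1, 0)ᵀ
v_2 = (0, 1, 0, 0)ᵀ

Let N = A − (3)·I. We want v_2 with N^2 v_2 = 0 but N^1 v_2 ≠ 0; then v_{j-1} := N · v_j for j = 2, …, 2.

Pick v_2 = (0, 1, 0, 0)ᵀ.
Then v_1 = N · v_2 = (1, 0, 1, 0)ᵀ.

Sanity check: (A − (3)·I) v_1 = (0, 0, 0, 0)ᵀ = 0. ✓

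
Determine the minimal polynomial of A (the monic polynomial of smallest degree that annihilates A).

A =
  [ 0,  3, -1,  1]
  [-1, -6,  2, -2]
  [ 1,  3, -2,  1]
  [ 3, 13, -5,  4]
x^3 + 3*x^2 + 3*x + 1

The characteristic polynomial is χ_A(x) = (x + 1)^4, so the eigenvalues are known. The minimal polynomial is
  m_A(x) = Π_λ (x − λ)^{k_λ}
where k_λ is the size of the *largest* Jordan block for λ (equivalently, the smallest k with (A − λI)^k v = 0 for every generalised eigenvector v of λ).

  λ = -1: largest Jordan block has size 3, contributing (x + 1)^3

So m_A(x) = (x + 1)^3 = x^3 + 3*x^2 + 3*x + 1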